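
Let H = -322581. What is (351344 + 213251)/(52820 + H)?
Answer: -564595/269761 ≈ -2.0929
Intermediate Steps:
(351344 + 213251)/(52820 + H) = (351344 + 213251)/(52820 - 322581) = 564595/(-269761) = 564595*(-1/269761) = -564595/269761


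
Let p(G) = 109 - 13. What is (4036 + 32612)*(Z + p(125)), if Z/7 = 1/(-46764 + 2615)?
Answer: 22189301208/6307 ≈ 3.5182e+6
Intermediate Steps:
Z = -1/6307 (Z = 7/(-46764 + 2615) = 7/(-44149) = 7*(-1/44149) = -1/6307 ≈ -0.00015855)
p(G) = 96
(4036 + 32612)*(Z + p(125)) = (4036 + 32612)*(-1/6307 + 96) = 36648*(605471/6307) = 22189301208/6307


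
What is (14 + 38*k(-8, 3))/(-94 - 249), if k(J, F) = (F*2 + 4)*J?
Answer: 3026/343 ≈ 8.8222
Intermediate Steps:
k(J, F) = J*(4 + 2*F) (k(J, F) = (2*F + 4)*J = (4 + 2*F)*J = J*(4 + 2*F))
(14 + 38*k(-8, 3))/(-94 - 249) = (14 + 38*(2*(-8)*(2 + 3)))/(-94 - 249) = (14 + 38*(2*(-8)*5))/(-343) = (14 + 38*(-80))*(-1/343) = (14 - 3040)*(-1/343) = -3026*(-1/343) = 3026/343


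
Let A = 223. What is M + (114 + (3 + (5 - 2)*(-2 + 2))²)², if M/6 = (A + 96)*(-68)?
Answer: -115023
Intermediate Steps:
M = -130152 (M = 6*((223 + 96)*(-68)) = 6*(319*(-68)) = 6*(-21692) = -130152)
M + (114 + (3 + (5 - 2)*(-2 + 2))²)² = -130152 + (114 + (3 + (5 - 2)*(-2 + 2))²)² = -130152 + (114 + (3 + 3*0)²)² = -130152 + (114 + (3 + 0)²)² = -130152 + (114 + 3²)² = -130152 + (114 + 9)² = -130152 + 123² = -130152 + 15129 = -115023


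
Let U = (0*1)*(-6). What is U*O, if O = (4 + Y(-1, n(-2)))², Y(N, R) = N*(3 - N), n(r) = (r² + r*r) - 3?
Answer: 0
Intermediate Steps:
n(r) = -3 + 2*r² (n(r) = (r² + r²) - 3 = 2*r² - 3 = -3 + 2*r²)
U = 0 (U = 0*(-6) = 0)
O = 0 (O = (4 - (3 - 1*(-1)))² = (4 - (3 + 1))² = (4 - 1*4)² = (4 - 4)² = 0² = 0)
U*O = 0*0 = 0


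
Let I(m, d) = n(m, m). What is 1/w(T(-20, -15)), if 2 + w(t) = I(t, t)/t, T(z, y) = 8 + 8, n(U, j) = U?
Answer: -1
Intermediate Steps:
I(m, d) = m
T(z, y) = 16
w(t) = -1 (w(t) = -2 + t/t = -2 + 1 = -1)
1/w(T(-20, -15)) = 1/(-1) = -1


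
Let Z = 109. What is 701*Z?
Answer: 76409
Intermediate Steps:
701*Z = 701*109 = 76409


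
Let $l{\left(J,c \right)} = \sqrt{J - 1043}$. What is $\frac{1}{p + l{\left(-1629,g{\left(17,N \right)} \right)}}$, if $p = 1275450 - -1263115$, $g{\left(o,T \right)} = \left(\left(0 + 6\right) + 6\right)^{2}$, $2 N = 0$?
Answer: $\frac{2538565}{6444312261897} - \frac{4 i \sqrt{167}}{6444312261897} \approx 3.9392 \cdot 10^{-7} - 8.0212 \cdot 10^{-12} i$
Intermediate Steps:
$N = 0$ ($N = \frac{1}{2} \cdot 0 = 0$)
$g{\left(o,T \right)} = 144$ ($g{\left(o,T \right)} = \left(6 + 6\right)^{2} = 12^{2} = 144$)
$l{\left(J,c \right)} = \sqrt{-1043 + J}$
$p = 2538565$ ($p = 1275450 + 1263115 = 2538565$)
$\frac{1}{p + l{\left(-1629,g{\left(17,N \right)} \right)}} = \frac{1}{2538565 + \sqrt{-1043 - 1629}} = \frac{1}{2538565 + \sqrt{-2672}} = \frac{1}{2538565 + 4 i \sqrt{167}}$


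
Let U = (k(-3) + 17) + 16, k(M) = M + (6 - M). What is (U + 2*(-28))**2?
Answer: 289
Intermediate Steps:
k(M) = 6
U = 39 (U = (6 + 17) + 16 = 23 + 16 = 39)
(U + 2*(-28))**2 = (39 + 2*(-28))**2 = (39 - 56)**2 = (-17)**2 = 289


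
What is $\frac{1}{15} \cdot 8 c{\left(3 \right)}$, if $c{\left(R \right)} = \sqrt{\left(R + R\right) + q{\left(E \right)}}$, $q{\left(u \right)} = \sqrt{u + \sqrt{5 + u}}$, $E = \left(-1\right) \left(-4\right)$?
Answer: $\frac{8 \sqrt{6 + \sqrt{7}}}{15} \approx 1.5682$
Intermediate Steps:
$E = 4$
$c{\left(R \right)} = \sqrt{\sqrt{7} + 2 R}$ ($c{\left(R \right)} = \sqrt{\left(R + R\right) + \sqrt{4 + \sqrt{5 + 4}}} = \sqrt{2 R + \sqrt{4 + \sqrt{9}}} = \sqrt{2 R + \sqrt{4 + 3}} = \sqrt{2 R + \sqrt{7}} = \sqrt{\sqrt{7} + 2 R}$)
$\frac{1}{15} \cdot 8 c{\left(3 \right)} = \frac{1}{15} \cdot 8 \sqrt{\sqrt{7} + 2 \cdot 3} = \frac{1}{15} \cdot 8 \sqrt{\sqrt{7} + 6} = \frac{8 \sqrt{6 + \sqrt{7}}}{15}$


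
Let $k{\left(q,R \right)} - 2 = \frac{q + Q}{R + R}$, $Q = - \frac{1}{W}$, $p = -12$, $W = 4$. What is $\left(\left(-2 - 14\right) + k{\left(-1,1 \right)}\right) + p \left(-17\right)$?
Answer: $\frac{1515}{8} \approx 189.38$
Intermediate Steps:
$Q = - \frac{1}{4} \approx -0.25$
$k{\left(q,R \right)} = 2 + \frac{- \frac{1}{4} + q}{2 R}$ ($k{\left(q,R \right)} = 2 + \frac{q - \frac{1}{4}}{R + R} = 2 + \frac{- \frac{1}{4} + q}{2 R}$)
$\left(\left(-2 - 14\right) + k{\left(-1,1 \right)}\right) + p \left(-17\right) = \left(\left(-2 - 14\right) + \frac{-1 + 4 \left(-1\right) + 16 \cdot 1}{8 \cdot 1}\right) - -204 = \left(-16 + \frac{1}{8} \cdot 1 \left(-1 - 4 + 16\right)\right) + 204 = \left(-16 + \frac{1}{8} \cdot 1 \cdot 11\right) + 204 = \left(-16 + \frac{11}{8}\right) + 204 = - \frac{117}{8} + 204 = \frac{1515}{8}$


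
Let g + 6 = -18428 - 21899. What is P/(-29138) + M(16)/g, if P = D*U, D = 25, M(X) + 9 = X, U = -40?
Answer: 20064517/587611477 ≈ 0.034146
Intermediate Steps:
M(X) = -9 + X
g = -40333 (g = -6 + (-18428 - 21899) = -6 - 40327 = -40333)
P = -1000 (P = 25*(-40) = -1000)
P/(-29138) + M(16)/g = -1000/(-29138) + (-9 + 16)/(-40333) = -1000*(-1/29138) + 7*(-1/40333) = 500/14569 - 7/40333 = 20064517/587611477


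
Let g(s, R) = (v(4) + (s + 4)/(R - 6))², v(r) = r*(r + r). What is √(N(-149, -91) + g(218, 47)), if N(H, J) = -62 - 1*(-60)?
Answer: √2349794/41 ≈ 37.388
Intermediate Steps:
N(H, J) = -2 (N(H, J) = -62 + 60 = -2)
v(r) = 2*r² (v(r) = r*(2*r) = 2*r²)
g(s, R) = (32 + (4 + s)/(-6 + R))² (g(s, R) = (2*4² + (s + 4)/(R - 6))² = (2*16 + (4 + s)/(-6 + R))² = (32 + (4 + s)/(-6 + R))²)
√(N(-149, -91) + g(218, 47)) = √(-2 + (-188 + 218 + 32*47)²/(-6 + 47)²) = √(-2 + (-188 + 218 + 1504)²/41²) = √(-2 + (1/1681)*1534²) = √(-2 + (1/1681)*2353156) = √(-2 + 2353156/1681) = √(2349794/1681) = √2349794/41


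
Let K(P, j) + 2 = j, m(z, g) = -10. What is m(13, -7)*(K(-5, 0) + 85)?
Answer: -830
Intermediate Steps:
K(P, j) = -2 + j
m(13, -7)*(K(-5, 0) + 85) = -10*((-2 + 0) + 85) = -10*(-2 + 85) = -10*83 = -830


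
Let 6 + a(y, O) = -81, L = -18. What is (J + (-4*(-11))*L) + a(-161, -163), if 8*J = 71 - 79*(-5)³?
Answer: 1457/4 ≈ 364.25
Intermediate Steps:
a(y, O) = -87 (a(y, O) = -6 - 81 = -87)
J = 4973/4 (J = (71 - 79*(-5)³)/8 = (71 - 79*(-125))/8 = (71 + 9875)/8 = (⅛)*9946 = 4973/4 ≈ 1243.3)
(J + (-4*(-11))*L) + a(-161, -163) = (4973/4 - 4*(-11)*(-18)) - 87 = (4973/4 + 44*(-18)) - 87 = (4973/4 - 792) - 87 = 1805/4 - 87 = 1457/4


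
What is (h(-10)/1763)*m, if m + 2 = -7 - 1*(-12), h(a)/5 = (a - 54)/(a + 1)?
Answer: 320/5289 ≈ 0.060503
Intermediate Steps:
h(a) = 5*(-54 + a)/(1 + a) (h(a) = 5*((a - 54)/(a + 1)) = 5*((-54 + a)/(1 + a)) = 5*(-54 + a)/(1 + a))
m = 3 (m = -2 + (-7 - 1*(-12)) = -2 + (-7 + 12) = -2 + 5 = 3)
(h(-10)/1763)*m = ((5*(-54 - 10)/(1 - 10))/1763)*3 = ((5*(-64)/(-9))*(1/1763))*3 = ((5*(-⅑)*(-64))*(1/1763))*3 = ((320/9)*(1/1763))*3 = (320/15867)*3 = 320/5289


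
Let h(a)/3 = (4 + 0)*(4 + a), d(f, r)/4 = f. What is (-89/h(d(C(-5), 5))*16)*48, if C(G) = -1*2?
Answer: 1424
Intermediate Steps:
C(G) = -2
d(f, r) = 4*f
h(a) = 48 + 12*a (h(a) = 3*((4 + 0)*(4 + a)) = 3*(4*(4 + a)) = 3*(16 + 4*a) = 48 + 12*a)
(-89/h(d(C(-5), 5))*16)*48 = (-89/(48 + 12*(4*(-2)))*16)*48 = (-89/(48 + 12*(-8))*16)*48 = (-89/(48 - 96)*16)*48 = (-89/(-48)*16)*48 = (-89*(-1/48)*16)*48 = ((89/48)*16)*48 = (89/3)*48 = 1424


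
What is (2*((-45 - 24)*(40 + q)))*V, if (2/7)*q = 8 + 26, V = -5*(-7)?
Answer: -767970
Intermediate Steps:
V = 35
q = 119 (q = 7*(8 + 26)/2 = (7/2)*34 = 119)
(2*((-45 - 24)*(40 + q)))*V = (2*((-45 - 24)*(40 + 119)))*35 = (2*(-69*159))*35 = (2*(-10971))*35 = -21942*35 = -767970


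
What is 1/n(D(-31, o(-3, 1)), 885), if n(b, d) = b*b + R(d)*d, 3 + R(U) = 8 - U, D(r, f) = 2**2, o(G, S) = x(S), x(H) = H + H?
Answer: -1/778784 ≈ -1.2841e-6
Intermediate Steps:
x(H) = 2*H
o(G, S) = 2*S
D(r, f) = 4
R(U) = 5 - U (R(U) = -3 + (8 - U) = 5 - U)
n(b, d) = b**2 + d*(5 - d) (n(b, d) = b*b + (5 - d)*d = b**2 + d*(5 - d))
1/n(D(-31, o(-3, 1)), 885) = 1/(4**2 - 1*885*(-5 + 885)) = 1/(16 - 1*885*880) = 1/(16 - 778800) = 1/(-778784) = -1/778784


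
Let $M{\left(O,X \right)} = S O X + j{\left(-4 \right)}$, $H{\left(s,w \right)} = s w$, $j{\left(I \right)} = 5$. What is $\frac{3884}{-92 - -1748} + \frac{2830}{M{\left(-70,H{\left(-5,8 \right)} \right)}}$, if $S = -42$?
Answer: $\frac{22602625}{9736866} \approx 2.3213$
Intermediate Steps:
$M{\left(O,X \right)} = 5 - 42 O X$ ($M{\left(O,X \right)} = - 42 O X + 5 = 5 - 42 O X$)
$\frac{3884}{-92 - -1748} + \frac{2830}{M{\left(-70,H{\left(-5,8 \right)} \right)}} = \frac{3884}{-92 - -1748} + \frac{2830}{5 - - 2940 \left(\left(-5\right) 8\right)} = \frac{3884}{-92 + 1748} + \frac{2830}{5 - \left(-2940\right) \left(-40\right)} = \frac{3884}{1656} + \frac{2830}{5 - 117600} = 3884 \cdot \frac{1}{1656} + \frac{2830}{-117595} = \frac{971}{414} + 2830 \left(- \frac{1}{117595}\right) = \frac{971}{414} - \frac{566}{23519} = \frac{22602625}{9736866}$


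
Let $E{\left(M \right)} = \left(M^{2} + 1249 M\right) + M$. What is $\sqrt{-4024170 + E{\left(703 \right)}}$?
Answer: $9 i \sqrt{32731} \approx 1628.3 i$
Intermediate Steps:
$E{\left(M \right)} = M^{2} + 1250 M$
$\sqrt{-4024170 + E{\left(703 \right)}} = \sqrt{-4024170 + 703 \left(1250 + 703\right)} = \sqrt{-4024170 + 703 \cdot 1953} = \sqrt{-4024170 + 1372959} = \sqrt{-2651211} = 9 i \sqrt{32731}$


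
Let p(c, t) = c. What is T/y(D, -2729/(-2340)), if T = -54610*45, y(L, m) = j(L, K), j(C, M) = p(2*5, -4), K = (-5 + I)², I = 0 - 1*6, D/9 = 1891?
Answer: -245745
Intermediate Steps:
D = 17019 (D = 9*1891 = 17019)
I = -6 (I = 0 - 6 = -6)
K = 121 (K = (-5 - 6)² = (-11)² = 121)
j(C, M) = 10 (j(C, M) = 2*5 = 10)
y(L, m) = 10
T = -2457450
T/y(D, -2729/(-2340)) = -2457450/10 = -2457450*⅒ = -245745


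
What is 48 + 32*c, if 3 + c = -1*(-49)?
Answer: 1520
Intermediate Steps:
c = 46 (c = -3 - 1*(-49) = -3 + 49 = 46)
48 + 32*c = 48 + 32*46 = 48 + 1472 = 1520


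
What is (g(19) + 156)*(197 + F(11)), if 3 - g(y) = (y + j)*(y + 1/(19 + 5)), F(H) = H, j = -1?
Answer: -38220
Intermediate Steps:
g(y) = 3 - (-1 + y)*(1/24 + y) (g(y) = 3 - (y - 1)*(y + 1/(19 + 5)) = 3 - (-1 + y)*(y + 1/24) = 3 - (-1 + y)*(1/24 + y))
(g(19) + 156)*(197 + F(11)) = ((73/24 - 1*19² + (23/24)*19) + 156)*(197 + 11) = ((73/24 - 1*361 + 437/24) + 156)*208 = ((73/24 - 361 + 437/24) + 156)*208 = (-1359/4 + 156)*208 = -735/4*208 = -38220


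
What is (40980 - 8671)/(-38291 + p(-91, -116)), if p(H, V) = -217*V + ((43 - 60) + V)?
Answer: -32309/13252 ≈ -2.4380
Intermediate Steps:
p(H, V) = -17 - 216*V (p(H, V) = -217*V + (-17 + V) = -17 - 216*V)
(40980 - 8671)/(-38291 + p(-91, -116)) = (40980 - 8671)/(-38291 + (-17 - 216*(-116))) = 32309/(-38291 + (-17 + 25056)) = 32309/(-38291 + 25039) = 32309/(-13252) = 32309*(-1/13252) = -32309/13252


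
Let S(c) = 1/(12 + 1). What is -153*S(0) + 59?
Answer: 614/13 ≈ 47.231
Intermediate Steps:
S(c) = 1/13
-153*S(0) + 59 = -153*1/13 + 59 = -153/13 + 59 = 614/13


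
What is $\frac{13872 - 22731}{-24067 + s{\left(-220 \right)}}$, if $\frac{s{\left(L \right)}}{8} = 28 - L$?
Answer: $\frac{2953}{7361} \approx 0.40117$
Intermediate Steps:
$s{\left(L \right)} = 224 - 8 L$ ($s{\left(L \right)} = 8 \left(28 - L\right) = 224 - 8 L$)
$\frac{13872 - 22731}{-24067 + s{\left(-220 \right)}} = \frac{13872 - 22731}{-24067 + \left(224 - -1760\right)} = - \frac{8859}{-24067 + \left(224 + 1760\right)} = - \frac{8859}{-24067 + 1984} = - \frac{8859}{-22083} = \left(-8859\right) \left(- \frac{1}{22083}\right) = \frac{2953}{7361}$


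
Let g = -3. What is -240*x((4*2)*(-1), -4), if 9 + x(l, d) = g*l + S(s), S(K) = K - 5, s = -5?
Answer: -1200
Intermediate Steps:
S(K) = -5 + K
x(l, d) = -19 - 3*l (x(l, d) = -9 + (-3*l + (-5 - 5)) = -9 + (-3*l - 10) = -9 + (-10 - 3*l) = -19 - 3*l)
-240*x((4*2)*(-1), -4) = -240*(-19 - 3*4*2*(-1)) = -240*(-19 - 24*(-1)) = -240*(-19 - 3*(-8)) = -240*(-19 + 24) = -240*5 = -1200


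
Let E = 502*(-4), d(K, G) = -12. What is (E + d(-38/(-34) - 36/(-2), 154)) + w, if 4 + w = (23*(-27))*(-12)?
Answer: 5428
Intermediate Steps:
E = -2008
w = 7448 (w = -4 + (23*(-27))*(-12) = -4 - 621*(-12) = -4 + 7452 = 7448)
(E + d(-38/(-34) - 36/(-2), 154)) + w = (-2008 - 12) + 7448 = -2020 + 7448 = 5428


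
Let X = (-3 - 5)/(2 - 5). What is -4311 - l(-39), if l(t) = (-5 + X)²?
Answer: -38848/9 ≈ -4316.4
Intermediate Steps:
X = 8/3 (X = -8/(-3) = -8*(-⅓) = 8/3 ≈ 2.6667)
l(t) = 49/9 (l(t) = (-5 + 8/3)² = (-7/3)² = 49/9)
-4311 - l(-39) = -4311 - 1*49/9 = -4311 - 49/9 = -38848/9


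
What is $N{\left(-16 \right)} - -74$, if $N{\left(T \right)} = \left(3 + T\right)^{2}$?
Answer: $243$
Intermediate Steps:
$N{\left(-16 \right)} - -74 = \left(3 - 16\right)^{2} - -74 = \left(-13\right)^{2} + 74 = 169 + 74 = 243$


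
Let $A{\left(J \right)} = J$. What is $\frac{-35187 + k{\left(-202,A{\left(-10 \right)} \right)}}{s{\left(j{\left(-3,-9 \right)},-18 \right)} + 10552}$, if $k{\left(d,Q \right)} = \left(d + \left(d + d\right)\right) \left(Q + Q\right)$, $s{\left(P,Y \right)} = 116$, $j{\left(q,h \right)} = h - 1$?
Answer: $- \frac{7689}{3556} \approx -2.1623$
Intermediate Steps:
$j{\left(q,h \right)} = -1 + h$ ($j{\left(q,h \right)} = h - 1 = -1 + h$)
$k{\left(d,Q \right)} = 6 Q d$ ($k{\left(d,Q \right)} = \left(d + 2 d\right) 2 Q = 3 d 2 Q = 6 Q d$)
$\frac{-35187 + k{\left(-202,A{\left(-10 \right)} \right)}}{s{\left(j{\left(-3,-9 \right)},-18 \right)} + 10552} = \frac{-35187 + 6 \left(-10\right) \left(-202\right)}{116 + 10552} = \frac{-35187 + 12120}{10668} = \left(-23067\right) \frac{1}{10668} = - \frac{7689}{3556}$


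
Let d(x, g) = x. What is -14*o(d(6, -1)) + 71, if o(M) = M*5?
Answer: -349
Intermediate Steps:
o(M) = 5*M
-14*o(d(6, -1)) + 71 = -70*6 + 71 = -14*30 + 71 = -420 + 71 = -349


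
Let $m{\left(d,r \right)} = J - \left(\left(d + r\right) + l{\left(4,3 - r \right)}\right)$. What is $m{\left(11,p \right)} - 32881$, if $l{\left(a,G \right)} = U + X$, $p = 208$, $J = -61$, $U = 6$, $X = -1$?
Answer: $-33166$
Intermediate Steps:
$l{\left(a,G \right)} = 5$ ($l{\left(a,G \right)} = 6 - 1 = 5$)
$m{\left(d,r \right)} = -66 - d - r$ ($m{\left(d,r \right)} = -61 - \left(\left(d + r\right) + 5\right) = -61 - \left(5 + d + r\right) = -66 - d - r$)
$m{\left(11,p \right)} - 32881 = \left(-66 - 11 - 208\right) - 32881 = -285 - 32881 = -33166$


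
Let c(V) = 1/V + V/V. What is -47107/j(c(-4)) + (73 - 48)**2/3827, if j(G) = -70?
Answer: 180322239/267890 ≈ 673.12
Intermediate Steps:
c(V) = 1 + 1/V (c(V) = 1/V + 1 = 1 + 1/V)
-47107/j(c(-4)) + (73 - 48)**2/3827 = -47107/(-70) + (73 - 48)**2/3827 = -47107*(-1/70) + 25**2*(1/3827) = 47107/70 + 625*(1/3827) = 47107/70 + 625/3827 = 180322239/267890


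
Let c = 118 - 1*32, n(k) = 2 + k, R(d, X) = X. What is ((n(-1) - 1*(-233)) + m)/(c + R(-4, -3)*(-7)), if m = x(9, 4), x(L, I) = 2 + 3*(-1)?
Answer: 233/107 ≈ 2.1776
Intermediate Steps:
x(L, I) = -1 (x(L, I) = 2 - 3 = -1)
c = 86 (c = 118 - 32 = 86)
m = -1
((n(-1) - 1*(-233)) + m)/(c + R(-4, -3)*(-7)) = (((2 - 1) - 1*(-233)) - 1)/(86 - 3*(-7)) = ((1 + 233) - 1)/(86 + 21) = (234 - 1)/107 = 233*(1/107) = 233/107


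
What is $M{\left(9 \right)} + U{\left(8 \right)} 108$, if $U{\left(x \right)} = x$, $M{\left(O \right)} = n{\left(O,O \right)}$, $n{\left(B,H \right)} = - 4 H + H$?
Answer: $837$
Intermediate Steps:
$n{\left(B,H \right)} = - 3 H$
$M{\left(O \right)} = - 3 O$
$M{\left(9 \right)} + U{\left(8 \right)} 108 = \left(-3\right) 9 + 8 \cdot 108 = -27 + 864 = 837$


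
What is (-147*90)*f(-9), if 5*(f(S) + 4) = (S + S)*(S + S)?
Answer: -804384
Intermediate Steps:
f(S) = -4 + 4*S²/5 (f(S) = -4 + ((S + S)*(S + S))/5 = -4 + ((2*S)*(2*S))/5 = -4 + (4*S²)/5 = -4 + 4*S²/5)
(-147*90)*f(-9) = (-147*90)*(-4 + (⅘)*(-9)²) = -13230*(-4 + (⅘)*81) = -13230*(-4 + 324/5) = -13230*304/5 = -804384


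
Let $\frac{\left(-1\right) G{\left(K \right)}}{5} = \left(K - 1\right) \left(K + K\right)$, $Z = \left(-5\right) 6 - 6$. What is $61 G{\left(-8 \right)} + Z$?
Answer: $-43956$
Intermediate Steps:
$Z = -36$ ($Z = -30 - 6 = -36$)
$G{\left(K \right)} = - 10 K \left(-1 + K\right)$ ($G{\left(K \right)} = - 5 \left(K - 1\right) \left(K + K\right) = - 5 \left(-1 + K\right) 2 K = - 5 \cdot 2 K \left(-1 + K\right) = - 10 K \left(-1 + K\right)$)
$61 G{\left(-8 \right)} + Z = 61 \cdot 10 \left(-8\right) \left(1 - -8\right) - 36 = 61 \cdot 10 \left(-8\right) \left(1 + 8\right) - 36 = 61 \cdot 10 \left(-8\right) 9 - 36 = 61 \left(-720\right) - 36 = -43920 - 36 = -43956$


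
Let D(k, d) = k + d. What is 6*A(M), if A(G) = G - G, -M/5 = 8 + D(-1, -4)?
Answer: 0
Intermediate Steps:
D(k, d) = d + k
M = -15 (M = -5*(8 + (-4 - 1)) = -5*(8 - 5) = -5*3 = -15)
A(G) = 0
6*A(M) = 6*0 = 0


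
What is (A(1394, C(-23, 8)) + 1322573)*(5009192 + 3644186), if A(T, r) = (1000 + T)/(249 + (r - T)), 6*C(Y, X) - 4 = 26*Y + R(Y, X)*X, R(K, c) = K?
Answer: 10941140703983665/956 ≈ 1.1445e+13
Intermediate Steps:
C(Y, X) = ⅔ + 13*Y/3 + X*Y/6 (C(Y, X) = ⅔ + (26*Y + Y*X)/6 = ⅔ + (26*Y + X*Y)/6 = ⅔ + (13*Y/3 + X*Y/6) = ⅔ + 13*Y/3 + X*Y/6)
A(T, r) = (1000 + T)/(249 + r - T)
(A(1394, C(-23, 8)) + 1322573)*(5009192 + 3644186) = ((1000 + 1394)/(249 + (⅔ + (13/3)*(-23) + (⅙)*8*(-23)) - 1*1394) + 1322573)*(5009192 + 3644186) = (2394/(249 + (⅔ - 299/3 - 92/3) - 1394) + 1322573)*8653378 = (2394/(249 - 389/3 - 1394) + 1322573)*8653378 = (2394/(-3824/3) + 1322573)*8653378 = (-3/3824*2394 + 1322573)*8653378 = (-3591/1912 + 1322573)*8653378 = (2528755985/1912)*8653378 = 10941140703983665/956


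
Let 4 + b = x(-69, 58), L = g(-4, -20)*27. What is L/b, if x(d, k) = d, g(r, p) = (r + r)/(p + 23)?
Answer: 72/73 ≈ 0.98630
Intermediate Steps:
g(r, p) = 2*r/(23 + p) (g(r, p) = (2*r)/(23 + p) = 2*r/(23 + p))
L = -72 (L = (2*(-4)/(23 - 20))*27 = (2*(-4)/3)*27 = (2*(-4)*(⅓))*27 = -8/3*27 = -72)
b = -73 (b = -4 - 69 = -73)
L/b = -72/(-73) = -72*(-1/73) = 72/73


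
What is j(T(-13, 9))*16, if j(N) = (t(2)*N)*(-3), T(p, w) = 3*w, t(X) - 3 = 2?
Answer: -6480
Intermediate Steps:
t(X) = 5 (t(X) = 3 + 2 = 5)
j(N) = -15*N (j(N) = (5*N)*(-3) = -15*N)
j(T(-13, 9))*16 = -45*9*16 = -15*27*16 = -405*16 = -6480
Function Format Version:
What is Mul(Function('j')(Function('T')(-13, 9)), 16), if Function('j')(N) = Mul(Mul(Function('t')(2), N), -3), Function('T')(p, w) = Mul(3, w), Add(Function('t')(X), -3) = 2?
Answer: -6480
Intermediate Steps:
Function('t')(X) = 5 (Function('t')(X) = Add(3, 2) = 5)
Function('j')(N) = Mul(-15, N) (Function('j')(N) = Mul(Mul(5, N), -3) = Mul(-15, N))
Mul(Function('j')(Function('T')(-13, 9)), 16) = Mul(Mul(-15, Mul(3, 9)), 16) = Mul(Mul(-15, 27), 16) = Mul(-405, 16) = -6480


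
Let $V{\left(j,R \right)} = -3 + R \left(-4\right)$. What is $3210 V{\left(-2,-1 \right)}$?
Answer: $3210$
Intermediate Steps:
$V{\left(j,R \right)} = -3 - 4 R$
$3210 V{\left(-2,-1 \right)} = 3210 \left(-3 - -4\right) = 3210 \left(-3 + 4\right) = 3210 \cdot 1 = 3210$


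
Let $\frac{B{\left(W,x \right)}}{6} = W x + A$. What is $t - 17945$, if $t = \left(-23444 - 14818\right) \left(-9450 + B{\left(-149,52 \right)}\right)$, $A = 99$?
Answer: $2117554183$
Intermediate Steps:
$B{\left(W,x \right)} = 594 + 6 W x$ ($B{\left(W,x \right)} = 6 \left(W x + 99\right) = 6 \left(99 + W x\right) = 594 + 6 W x$)
$t = 2117572128$ ($t = \left(-23444 - 14818\right) \left(-9450 + \left(594 + 6 \left(-149\right) 52\right)\right) = \left(-23444 - 14818\right) \left(-9450 + \left(594 - 46488\right)\right) = - 38262 \left(-9450 - 45894\right) = \left(-38262\right) \left(-55344\right) = 2117572128$)
$t - 17945 = 2117572128 - 17945 = 2117554183$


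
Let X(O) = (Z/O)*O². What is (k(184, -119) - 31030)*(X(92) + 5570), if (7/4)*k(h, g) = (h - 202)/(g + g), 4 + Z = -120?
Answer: 21557193636/119 ≈ 1.8115e+8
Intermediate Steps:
Z = -124 (Z = -4 - 120 = -124)
k(h, g) = 2*(-202 + h)/(7*g) (k(h, g) = 4*((h - 202)/(g + g))/7 = 4*((-202 + h)/((2*g)))/7 = 4*((-202 + h)*(1/(2*g)))/7 = 4*((-202 + h)/(2*g))/7 = 2*(-202 + h)/(7*g))
X(O) = -124*O (X(O) = (-124/O)*O² = -124*O)
(k(184, -119) - 31030)*(X(92) + 5570) = ((2/7)*(-202 + 184)/(-119) - 31030)*(-124*92 + 5570) = ((2/7)*(-1/119)*(-18) - 31030)*(-11408 + 5570) = (36/833 - 31030)*(-5838) = -25847954/833*(-5838) = 21557193636/119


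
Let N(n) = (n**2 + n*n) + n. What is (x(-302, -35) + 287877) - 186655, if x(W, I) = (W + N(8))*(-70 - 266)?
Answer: 156998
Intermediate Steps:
N(n) = n + 2*n**2 (N(n) = (n**2 + n**2) + n = 2*n**2 + n = n + 2*n**2)
x(W, I) = -45696 - 336*W (x(W, I) = (W + 8*(1 + 2*8))*(-70 - 266) = (W + 8*(1 + 16))*(-336) = (W + 8*17)*(-336) = (W + 136)*(-336) = (136 + W)*(-336) = -45696 - 336*W)
(x(-302, -35) + 287877) - 186655 = ((-45696 - 336*(-302)) + 287877) - 186655 = ((-45696 + 101472) + 287877) - 186655 = (55776 + 287877) - 186655 = 343653 - 186655 = 156998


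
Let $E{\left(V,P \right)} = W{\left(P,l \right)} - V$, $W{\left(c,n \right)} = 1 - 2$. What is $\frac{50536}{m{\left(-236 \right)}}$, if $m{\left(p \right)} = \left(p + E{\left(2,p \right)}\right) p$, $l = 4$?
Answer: $\frac{12634}{14101} \approx 0.89596$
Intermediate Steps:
$W{\left(c,n \right)} = -1$
$E{\left(V,P \right)} = -1 - V$
$m{\left(p \right)} = p \left(-3 + p\right)$ ($m{\left(p \right)} = \left(p - 3\right) p = \left(-3 + p\right) p = p \left(-3 + p\right)$)
$\frac{50536}{m{\left(-236 \right)}} = \frac{50536}{\left(-236\right) \left(-3 - 236\right)} = \frac{50536}{\left(-236\right) \left(-239\right)} = \frac{50536}{56404} = 50536 \cdot \frac{1}{56404} = \frac{12634}{14101}$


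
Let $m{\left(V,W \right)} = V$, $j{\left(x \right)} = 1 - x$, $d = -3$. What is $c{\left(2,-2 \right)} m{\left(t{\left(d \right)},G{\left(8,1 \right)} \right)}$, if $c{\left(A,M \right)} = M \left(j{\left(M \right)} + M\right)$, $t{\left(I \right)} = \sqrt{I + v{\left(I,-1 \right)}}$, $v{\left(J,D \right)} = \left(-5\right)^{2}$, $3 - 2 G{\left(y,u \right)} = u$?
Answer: $- 2 \sqrt{22} \approx -9.3808$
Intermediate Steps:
$G{\left(y,u \right)} = \frac{3}{2} - \frac{u}{2}$
$v{\left(J,D \right)} = 25$
$t{\left(I \right)} = \sqrt{25 + I}$ ($t{\left(I \right)} = \sqrt{I + 25} = \sqrt{25 + I}$)
$c{\left(A,M \right)} = M$ ($c{\left(A,M \right)} = M \left(\left(1 - M\right) + M\right) = M 1 = M$)
$c{\left(2,-2 \right)} m{\left(t{\left(d \right)},G{\left(8,1 \right)} \right)} = - 2 \sqrt{25 - 3} = - 2 \sqrt{22}$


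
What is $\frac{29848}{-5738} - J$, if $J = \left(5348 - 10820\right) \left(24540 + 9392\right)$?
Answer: $\frac{532704153652}{2869} \approx 1.8568 \cdot 10^{8}$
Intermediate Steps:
$J = -185675904$ ($J = \left(-5472\right) 33932 = -185675904$)
$\frac{29848}{-5738} - J = \frac{29848}{-5738} - -185675904 = 29848 \left(- \frac{1}{5738}\right) + 185675904 = - \frac{14924}{2869} + 185675904 = \frac{532704153652}{2869}$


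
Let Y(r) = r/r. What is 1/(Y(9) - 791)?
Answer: -1/790 ≈ -0.0012658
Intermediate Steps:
Y(r) = 1
1/(Y(9) - 791) = 1/(1 - 791) = 1/(-790) = -1/790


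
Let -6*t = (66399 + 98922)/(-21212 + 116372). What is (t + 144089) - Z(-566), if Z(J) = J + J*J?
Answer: -857422293/4880 ≈ -1.7570e+5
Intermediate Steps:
t = -1413/4880 (t = -(66399 + 98922)/(6*(-21212 + 116372)) = -55107/(2*95160) = -⅙*4239/2440 = -1413/4880 ≈ -0.28955)
Z(J) = J + J²
(t + 144089) - Z(-566) = (-1413/4880 + 144089) - (-566)*(1 - 566) = 703152907/4880 - (-566)*(-565) = 703152907/4880 - 1*319790 = 703152907/4880 - 319790 = -857422293/4880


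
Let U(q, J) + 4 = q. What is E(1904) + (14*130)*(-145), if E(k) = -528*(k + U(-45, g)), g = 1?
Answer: -1243340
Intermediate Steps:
U(q, J) = -4 + q
E(k) = 25872 - 528*k (E(k) = -528*(k + (-4 - 45)) = -528*(k - 49) = -528*(-49 + k) = 25872 - 528*k)
E(1904) + (14*130)*(-145) = (25872 - 528*1904) + (14*130)*(-145) = (25872 - 1005312) + 1820*(-145) = -979440 - 263900 = -1243340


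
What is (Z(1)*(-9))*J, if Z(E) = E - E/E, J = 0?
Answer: 0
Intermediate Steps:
Z(E) = -1 + E (Z(E) = E - 1*1 = E - 1 = -1 + E)
(Z(1)*(-9))*J = ((-1 + 1)*(-9))*0 = (0*(-9))*0 = 0*0 = 0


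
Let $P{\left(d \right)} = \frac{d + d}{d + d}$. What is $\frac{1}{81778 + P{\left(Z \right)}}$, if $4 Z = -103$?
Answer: $\frac{1}{81779} \approx 1.2228 \cdot 10^{-5}$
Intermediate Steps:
$Z = - \frac{103}{4}$ ($Z = \frac{1}{4} \left(-103\right) = - \frac{103}{4} \approx -25.75$)
$P{\left(d \right)} = 1$ ($P{\left(d \right)} = \frac{2 d}{2 d} = 2 d \frac{1}{2 d} = 1$)
$\frac{1}{81778 + P{\left(Z \right)}} = \frac{1}{81778 + 1} = \frac{1}{81779}$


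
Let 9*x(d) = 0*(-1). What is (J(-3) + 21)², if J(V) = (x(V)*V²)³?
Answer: 441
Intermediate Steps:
x(d) = 0 (x(d) = (0*(-1))/9 = (⅑)*0 = 0)
J(V) = 0 (J(V) = (0*V²)³ = 0³ = 0)
(J(-3) + 21)² = (0 + 21)² = 21² = 441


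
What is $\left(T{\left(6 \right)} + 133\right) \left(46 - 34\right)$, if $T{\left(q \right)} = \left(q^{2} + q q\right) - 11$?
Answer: $2328$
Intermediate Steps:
$T{\left(q \right)} = -11 + 2 q^{2}$ ($T{\left(q \right)} = \left(q^{2} + q^{2}\right) - 11 = 2 q^{2} - 11 = -11 + 2 q^{2}$)
$\left(T{\left(6 \right)} + 133\right) \left(46 - 34\right) = \left(\left(-11 + 2 \cdot 6^{2}\right) + 133\right) \left(46 - 34\right) = \left(\left(-11 + 2 \cdot 36\right) + 133\right) \left(46 - 34\right) = \left(\left(-11 + 72\right) + 133\right) 12 = \left(61 + 133\right) 12 = 194 \cdot 12 = 2328$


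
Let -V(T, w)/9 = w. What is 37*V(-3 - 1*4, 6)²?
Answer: 107892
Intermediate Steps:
V(T, w) = -9*w
37*V(-3 - 1*4, 6)² = 37*(-9*6)² = 37*(-54)² = 37*2916 = 107892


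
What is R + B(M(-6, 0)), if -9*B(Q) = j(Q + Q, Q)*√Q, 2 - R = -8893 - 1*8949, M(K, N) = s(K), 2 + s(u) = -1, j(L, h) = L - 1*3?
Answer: 17844 + I*√3 ≈ 17844.0 + 1.732*I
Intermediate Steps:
j(L, h) = -3 + L (j(L, h) = L - 3 = -3 + L)
s(u) = -3 (s(u) = -2 - 1 = -3)
M(K, N) = -3
R = 17844 (R = 2 - (-8893 - 1*8949) = 2 - (-8893 - 8949) = 2 - 1*(-17842) = 2 + 17842 = 17844)
B(Q) = -√Q*(-3 + 2*Q)/9 (B(Q) = -(-3 + (Q + Q))*√Q/9 = -(-3 + 2*Q)*√Q/9 = -√Q*(-3 + 2*Q)/9)
R + B(M(-6, 0)) = 17844 + √(-3)*(3 - 2*(-3))/9 = 17844 + (I*√3)*(3 + 6)/9 = 17844 + (⅑)*(I*√3)*9 = 17844 + I*√3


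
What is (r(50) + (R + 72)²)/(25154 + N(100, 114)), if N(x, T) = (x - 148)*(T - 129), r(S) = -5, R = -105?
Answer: 542/12937 ≈ 0.041895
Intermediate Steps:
N(x, T) = (-148 + x)*(-129 + T)
(r(50) + (R + 72)²)/(25154 + N(100, 114)) = (-5 + (-105 + 72)²)/(25154 + (19092 - 148*114 - 129*100 + 114*100)) = (-5 + (-33)²)/(25154 + (19092 - 16872 - 12900 + 11400)) = (-5 + 1089)/(25154 + 720) = 1084/25874 = 1084*(1/25874) = 542/12937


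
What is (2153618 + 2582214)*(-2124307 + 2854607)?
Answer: 3458578109600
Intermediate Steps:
(2153618 + 2582214)*(-2124307 + 2854607) = 4735832*730300 = 3458578109600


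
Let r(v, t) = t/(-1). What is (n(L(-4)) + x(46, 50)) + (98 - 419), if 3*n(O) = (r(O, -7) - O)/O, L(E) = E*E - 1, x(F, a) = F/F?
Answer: -14408/45 ≈ -320.18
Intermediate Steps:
x(F, a) = 1
r(v, t) = -t (r(v, t) = t*(-1) = -t)
L(E) = -1 + E² (L(E) = E² - 1 = -1 + E²)
n(O) = (7 - O)/(3*O) (n(O) = ((-1*(-7) - O)/O)/3 = ((7 - O)/O)/3 = (7 - O)/(3*O))
(n(L(-4)) + x(46, 50)) + (98 - 419) = ((7 - (-1 + (-4)²))/(3*(-1 + (-4)²)) + 1) + (98 - 419) = ((7 - (-1 + 16))/(3*(-1 + 16)) + 1) - 321 = ((⅓)*(7 - 1*15)/15 + 1) - 321 = ((⅓)*(1/15)*(7 - 15) + 1) - 321 = ((⅓)*(1/15)*(-8) + 1) - 321 = (-8/45 + 1) - 321 = 37/45 - 321 = -14408/45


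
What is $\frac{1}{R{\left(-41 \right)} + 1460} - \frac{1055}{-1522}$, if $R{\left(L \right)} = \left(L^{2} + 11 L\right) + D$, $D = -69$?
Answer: $\frac{2766677}{3989162} \approx 0.69355$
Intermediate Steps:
$R{\left(L \right)} = -69 + L^{2} + 11 L$ ($R{\left(L \right)} = \left(L^{2} + 11 L\right) - 69 = -69 + L^{2} + 11 L$)
$\frac{1}{R{\left(-41 \right)} + 1460} - \frac{1055}{-1522} = \frac{1}{\left(-69 + \left(-41\right)^{2} + 11 \left(-41\right)\right) + 1460} - \frac{1055}{-1522} = \frac{1}{\left(-69 + 1681 - 451\right) + 1460} - 1055 \left(- \frac{1}{1522}\right) = \frac{1}{1161 + 1460} - - \frac{1055}{1522} = \frac{1}{2621} + \frac{1055}{1522} = \frac{2766677}{3989162}$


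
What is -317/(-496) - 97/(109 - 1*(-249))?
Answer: 32687/88784 ≈ 0.36816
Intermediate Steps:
-317/(-496) - 97/(109 - 1*(-249)) = -317*(-1/496) - 97/(109 + 249) = 317/496 - 97/358 = 32687/88784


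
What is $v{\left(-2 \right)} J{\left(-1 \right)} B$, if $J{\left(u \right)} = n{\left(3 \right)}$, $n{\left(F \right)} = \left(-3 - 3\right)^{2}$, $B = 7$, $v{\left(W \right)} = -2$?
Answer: $-504$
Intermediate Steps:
$n{\left(F \right)} = 36$ ($n{\left(F \right)} = \left(-6\right)^{2} = 36$)
$J{\left(u \right)} = 36$
$v{\left(-2 \right)} J{\left(-1 \right)} B = \left(-2\right) 36 \cdot 7 = \left(-72\right) 7 = -504$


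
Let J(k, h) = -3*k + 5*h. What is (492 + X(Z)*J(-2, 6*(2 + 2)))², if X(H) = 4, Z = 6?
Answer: 992016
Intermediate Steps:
(492 + X(Z)*J(-2, 6*(2 + 2)))² = (492 + 4*(-3*(-2) + 5*(6*(2 + 2))))² = (492 + 4*(6 + 5*(6*4)))² = (492 + 4*(6 + 5*24))² = (492 + 4*(6 + 120))² = (492 + 4*126)² = (492 + 504)² = 996² = 992016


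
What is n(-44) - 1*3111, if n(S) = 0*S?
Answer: -3111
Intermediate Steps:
n(S) = 0
n(-44) - 1*3111 = 0 - 1*3111 = 0 - 3111 = -3111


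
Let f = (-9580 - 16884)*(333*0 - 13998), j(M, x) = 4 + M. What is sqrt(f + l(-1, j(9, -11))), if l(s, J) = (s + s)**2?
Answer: 2*sqrt(92610769) ≈ 19247.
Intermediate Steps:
l(s, J) = 4*s**2 (l(s, J) = (2*s)**2 = 4*s**2)
f = 370443072 (f = -26464*(0 - 13998) = -26464*(-13998) = 370443072)
sqrt(f + l(-1, j(9, -11))) = sqrt(370443072 + 4*(-1)**2) = sqrt(370443072 + 4*1) = sqrt(370443072 + 4) = sqrt(370443076) = 2*sqrt(92610769)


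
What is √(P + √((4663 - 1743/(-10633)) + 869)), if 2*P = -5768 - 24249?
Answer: √(-2826941026 + 868*√260504067)/434 ≈ 122.21*I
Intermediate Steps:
P = -30017/2 (P = (-5768 - 24249)/2 = (½)*(-30017) = -30017/2 ≈ -15009.)
√(P + √((4663 - 1743/(-10633)) + 869)) = √(-30017/2 + √((4663 - 1743/(-10633)) + 869)) = √(-30017/2 + √((4663 - 1743*(-1)/10633) + 869)) = √(-30017/2 + √((4663 - 1*(-249/1519)) + 869)) = √(-30017/2 + √((4663 + 249/1519) + 869)) = √(-30017/2 + √(7083346/1519 + 869)) = √(-30017/2 + √(8403357/1519)) = √(-30017/2 + √260504067/217)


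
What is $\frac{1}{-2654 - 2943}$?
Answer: $- \frac{1}{5597} \approx -0.00017867$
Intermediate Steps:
$\frac{1}{-2654 - 2943} = \frac{1}{-5597} = - \frac{1}{5597}$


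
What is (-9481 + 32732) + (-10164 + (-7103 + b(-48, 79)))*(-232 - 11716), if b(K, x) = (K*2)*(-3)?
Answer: 202888343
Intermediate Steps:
b(K, x) = -6*K (b(K, x) = (2*K)*(-3) = -6*K)
(-9481 + 32732) + (-10164 + (-7103 + b(-48, 79)))*(-232 - 11716) = (-9481 + 32732) + (-10164 + (-7103 - 6*(-48)))*(-232 - 11716) = 23251 + (-10164 + (-7103 + 288))*(-11948) = 23251 + (-10164 - 6815)*(-11948) = 23251 - 16979*(-11948) = 23251 + 202865092 = 202888343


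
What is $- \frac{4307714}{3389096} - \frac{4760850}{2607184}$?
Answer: $- \frac{1710373794311}{552249804104} \approx -3.0971$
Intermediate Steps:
$- \frac{4307714}{3389096} - \frac{4760850}{2607184} = \left(-4307714\right) \frac{1}{3389096} - \frac{2380425}{1303592} = - \frac{2153857}{1694548} - \frac{2380425}{1303592} = - \frac{1710373794311}{552249804104}$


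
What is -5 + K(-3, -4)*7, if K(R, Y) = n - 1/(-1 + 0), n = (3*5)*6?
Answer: 632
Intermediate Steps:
n = 90 (n = 15*6 = 90)
K(R, Y) = 91 (K(R, Y) = 90 - 1/(-1 + 0) = 90 - 1/(-1) = 90 - 1*(-1) = 90 + 1 = 91)
-5 + K(-3, -4)*7 = -5 + 91*7 = -5 + 637 = 632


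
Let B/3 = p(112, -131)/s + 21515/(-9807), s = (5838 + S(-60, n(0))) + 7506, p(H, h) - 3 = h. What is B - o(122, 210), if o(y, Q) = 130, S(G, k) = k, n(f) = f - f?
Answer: -62074491/454391 ≈ -136.61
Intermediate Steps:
n(f) = 0
p(H, h) = 3 + h
s = 13344 (s = (5838 + 0) + 7506 = 5838 + 7506 = 13344)
B = -3003661/454391 (B = 3*((3 - 131)/13344 + 21515/(-9807)) = 3*(-128*1/13344 + 21515*(-1/9807)) = 3*(-4/417 - 21515/9807) = 3*(-3003661/1363173) = -3003661/454391 ≈ -6.6103)
B - o(122, 210) = -3003661/454391 - 1*130 = -3003661/454391 - 130 = -62074491/454391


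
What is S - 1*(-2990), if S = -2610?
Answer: 380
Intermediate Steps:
S - 1*(-2990) = -2610 - 1*(-2990) = -2610 + 2990 = 380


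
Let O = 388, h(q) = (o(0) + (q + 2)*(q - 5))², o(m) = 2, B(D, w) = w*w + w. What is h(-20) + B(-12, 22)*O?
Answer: 400632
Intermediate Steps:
B(D, w) = w + w² (B(D, w) = w² + w = w + w²)
h(q) = (2 + (-5 + q)*(2 + q))² (h(q) = (2 + (q + 2)*(q - 5))² = (2 + (2 + q)*(-5 + q))² = (2 + (-5 + q)*(2 + q))²)
h(-20) + B(-12, 22)*O = (-8 + (-20)² - 3*(-20))² + (22*(1 + 22))*388 = (-8 + 400 + 60)² + (22*23)*388 = 452² + 506*388 = 204304 + 196328 = 400632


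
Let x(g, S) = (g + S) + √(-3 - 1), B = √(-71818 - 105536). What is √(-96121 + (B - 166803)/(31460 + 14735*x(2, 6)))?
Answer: √92683666*√(-222721166489650 + 3*(-55601 + I*√19706)*(14934 - 2947*I))/463418330 ≈ 0.00034651 + 310.04*I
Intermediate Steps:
B = 3*I*√19706 (B = √(-177354) = 3*I*√19706 ≈ 421.13*I)
x(g, S) = S + g + 2*I (x(g, S) = (S + g) + √(-4) = (S + g) + 2*I = S + g + 2*I)
√(-96121 + (B - 166803)/(31460 + 14735*x(2, 6))) = √(-96121 + (3*I*√19706 - 166803)/(31460 + 14735*(6 + 2 + 2*I))) = √(-96121 + (-166803 + 3*I*√19706)/(31460 + 14735*(8 + 2*I))) = √(-96121 + (-166803 + 3*I*√19706)/(31460 + (117880 + 29470*I))) = √(-96121 + (-166803 + 3*I*√19706)/(149340 + 29470*I)) = √(-96121 + (-166803 + 3*I*√19706)*((149340 - 29470*I)/23170916500)) = √(-96121 + (-166803 + 3*I*√19706)*(149340 - 29470*I)/23170916500)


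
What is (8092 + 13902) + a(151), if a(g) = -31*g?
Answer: 17313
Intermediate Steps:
(8092 + 13902) + a(151) = (8092 + 13902) - 31*151 = 21994 - 4681 = 17313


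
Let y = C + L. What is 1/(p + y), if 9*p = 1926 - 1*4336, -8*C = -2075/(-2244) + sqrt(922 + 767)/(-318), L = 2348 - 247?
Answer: 14935083583061664/27377600826411156853 - 3202600896*sqrt(1689)/27377600826411156853 ≈ 0.00054552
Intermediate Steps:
L = 2101
C = -2075/17952 + sqrt(1689)/2544 (C = -(-2075/(-2244) + sqrt(922 + 767)/(-318))/8 = -(-2075*(-1/2244) + sqrt(1689)*(-1/318))/8 = -(2075/2244 - sqrt(1689)/318)/8 = -2075/17952 + sqrt(1689)/2544 ≈ -0.099431)
y = 37715077/17952 + sqrt(1689)/2544 (y = (-2075/17952 + sqrt(1689)/2544) + 2101 = 37715077/17952 + sqrt(1689)/2544 ≈ 2100.9)
p = -2410/9 (p = (1926 - 1*4336)/9 = (1926 - 4336)/9 = (1/9)*(-2410) = -2410/9 ≈ -267.78)
1/(p + y) = 1/(-2410/9 + (37715077/17952 + sqrt(1689)/2544)) = 1/(98723791/53856 + sqrt(1689)/2544)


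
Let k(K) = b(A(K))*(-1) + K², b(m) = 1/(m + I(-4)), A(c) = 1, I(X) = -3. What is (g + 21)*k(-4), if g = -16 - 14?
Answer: -297/2 ≈ -148.50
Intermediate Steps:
b(m) = 1/(-3 + m) (b(m) = 1/(m - 3) = 1/(-3 + m))
g = -30
k(K) = ½ + K² (k(K) = -1/(-3 + 1) + K² = -1/(-2) + K² = -½*(-1) + K² = ½ + K²)
(g + 21)*k(-4) = (-30 + 21)*(½ + (-4)²) = -9*(½ + 16) = -9*33/2 = -297/2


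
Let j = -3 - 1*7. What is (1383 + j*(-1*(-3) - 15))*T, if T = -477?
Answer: -716931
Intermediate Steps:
j = -10 (j = -3 - 7 = -10)
(1383 + j*(-1*(-3) - 15))*T = (1383 - 10*(-1*(-3) - 15))*(-477) = (1383 - 10*(3 - 15))*(-477) = (1383 - 10*(-12))*(-477) = (1383 + 120)*(-477) = 1503*(-477) = -716931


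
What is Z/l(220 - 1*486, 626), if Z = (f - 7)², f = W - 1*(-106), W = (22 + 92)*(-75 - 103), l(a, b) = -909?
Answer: -45306361/101 ≈ -4.4858e+5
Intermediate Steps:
W = -20292 (W = 114*(-178) = -20292)
f = -20186 (f = -20292 - 1*(-106) = -20292 + 106 = -20186)
Z = 407757249 (Z = (-20186 - 7)² = (-20193)² = 407757249)
Z/l(220 - 1*486, 626) = 407757249/(-909) = 407757249*(-1/909) = -45306361/101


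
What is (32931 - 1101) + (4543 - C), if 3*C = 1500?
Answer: 35873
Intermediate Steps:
C = 500 (C = (⅓)*1500 = 500)
(32931 - 1101) + (4543 - C) = (32931 - 1101) + (4543 - 1*500) = 31830 + (4543 - 500) = 31830 + 4043 = 35873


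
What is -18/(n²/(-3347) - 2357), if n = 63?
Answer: 30123/3946424 ≈ 0.0076330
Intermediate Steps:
-18/(n²/(-3347) - 2357) = -18/(63²/(-3347) - 2357) = -18/(3969*(-1/3347) - 2357) = -18/(-3969/3347 - 2357) = -18/(-7892848/3347) = -18*(-3347/7892848) = 30123/3946424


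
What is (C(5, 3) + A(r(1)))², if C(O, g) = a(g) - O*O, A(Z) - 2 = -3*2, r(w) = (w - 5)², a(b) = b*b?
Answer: 400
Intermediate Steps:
a(b) = b²
r(w) = (-5 + w)²
A(Z) = -4 (A(Z) = 2 - 3*2 = 2 - 6 = -4)
C(O, g) = g² - O² (C(O, g) = g² - O*O = g² - O²)
(C(5, 3) + A(r(1)))² = ((3² - 1*5²) - 4)² = ((9 - 1*25) - 4)² = ((9 - 25) - 4)² = (-16 - 4)² = (-20)² = 400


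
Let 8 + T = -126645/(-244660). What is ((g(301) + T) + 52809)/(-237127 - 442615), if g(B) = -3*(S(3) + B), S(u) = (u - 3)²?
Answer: -2539498265/33261135544 ≈ -0.076350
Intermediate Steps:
S(u) = (-3 + u)²
T = -366127/48932 (T = -8 - 126645/(-244660) = -8 - 126645*(-1/244660) = -8 + 25329/48932 = -366127/48932 ≈ -7.4824)
g(B) = -3*B (g(B) = -3*((-3 + 3)² + B) = -3*(0² + B) = -3*(0 + B) = -3*B)
((g(301) + T) + 52809)/(-237127 - 442615) = ((-3*301 - 366127/48932) + 52809)/(-237127 - 442615) = ((-903 - 366127/48932) + 52809)/(-679742) = (-44551723/48932 + 52809)*(-1/679742) = (2539498265/48932)*(-1/679742) = -2539498265/33261135544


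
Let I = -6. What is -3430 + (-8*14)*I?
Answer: -2758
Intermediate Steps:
-3430 + (-8*14)*I = -3430 - 8*14*(-6) = -3430 - 112*(-6) = -3430 + 672 = -2758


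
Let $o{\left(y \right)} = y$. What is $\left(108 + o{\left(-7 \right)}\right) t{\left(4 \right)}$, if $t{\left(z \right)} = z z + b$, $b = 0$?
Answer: $1616$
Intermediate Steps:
$t{\left(z \right)} = z^{2}$ ($t{\left(z \right)} = z z + 0 = z^{2} + 0 = z^{2}$)
$\left(108 + o{\left(-7 \right)}\right) t{\left(4 \right)} = \left(108 - 7\right) 4^{2} = 101 \cdot 16 = 1616$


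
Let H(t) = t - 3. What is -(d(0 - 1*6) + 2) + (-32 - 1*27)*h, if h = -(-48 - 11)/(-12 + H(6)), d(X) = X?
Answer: 3517/9 ≈ 390.78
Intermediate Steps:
H(t) = -3 + t
h = -59/9 (h = -(-48 - 11)/(-12 + (-3 + 6)) = -(-59)/(-12 + 3) = -(-59)/(-9) = -(-59)*(-1)/9 = -1*59/9 = -59/9 ≈ -6.5556)
-(d(0 - 1*6) + 2) + (-32 - 1*27)*h = -((0 - 1*6) + 2) + (-32 - 1*27)*(-59/9) = -((0 - 6) + 2) + (-32 - 27)*(-59/9) = -(-6 + 2) - 59*(-59/9) = -1*(-4) + 3481/9 = 4 + 3481/9 = 3517/9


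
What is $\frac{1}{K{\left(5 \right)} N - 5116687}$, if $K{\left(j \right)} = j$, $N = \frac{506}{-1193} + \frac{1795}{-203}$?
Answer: $- \frac{242179}{1239165361738} \approx -1.9544 \cdot 10^{-7}$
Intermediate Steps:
$N = - \frac{2244153}{242179}$ ($N = 506 \left(- \frac{1}{1193}\right) + 1795 \left(- \frac{1}{203}\right) = - \frac{506}{1193} - \frac{1795}{203} = - \frac{2244153}{242179} \approx -9.2665$)
$\frac{1}{K{\left(5 \right)} N - 5116687} = \frac{1}{5 \left(- \frac{2244153}{242179}\right) - 5116687} = \frac{1}{- \frac{11220765}{242179} - 5116687} = \frac{1}{- \frac{1239165361738}{242179}} = - \frac{242179}{1239165361738}$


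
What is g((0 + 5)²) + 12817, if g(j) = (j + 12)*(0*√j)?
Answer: 12817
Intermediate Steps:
g(j) = 0 (g(j) = (12 + j)*0 = 0)
g((0 + 5)²) + 12817 = 0 + 12817 = 12817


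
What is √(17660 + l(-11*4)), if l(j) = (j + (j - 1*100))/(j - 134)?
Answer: √139893226/89 ≈ 132.90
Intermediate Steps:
l(j) = (-100 + 2*j)/(-134 + j) (l(j) = (j + (j - 100))/(-134 + j) = (j + (-100 + j))/(-134 + j) = (-100 + 2*j)/(-134 + j))
√(17660 + l(-11*4)) = √(17660 + 2*(-50 - 11*4)/(-134 - 11*4)) = √(17660 + 2*(-50 - 44)/(-134 - 44)) = √(17660 + 2*(-94)/(-178)) = √(17660 + 2*(-1/178)*(-94)) = √(17660 + 94/89) = √(1571834/89) = √139893226/89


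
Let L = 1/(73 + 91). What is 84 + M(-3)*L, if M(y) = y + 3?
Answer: 84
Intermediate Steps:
M(y) = 3 + y
L = 1/164 ≈ 0.0060976
84 + M(-3)*L = 84 + (3 - 3)*(1/164) = 84 + 0*(1/164) = 84 + 0 = 84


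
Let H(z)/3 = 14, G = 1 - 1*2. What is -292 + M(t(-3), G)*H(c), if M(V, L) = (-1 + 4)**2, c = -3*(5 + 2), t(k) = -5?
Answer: 86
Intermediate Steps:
G = -1 (G = 1 - 2 = -1)
c = -21 (c = -3*7 = -21)
H(z) = 42 (H(z) = 3*14 = 42)
M(V, L) = 9 (M(V, L) = 3**2 = 9)
-292 + M(t(-3), G)*H(c) = -292 + 9*42 = -292 + 378 = 86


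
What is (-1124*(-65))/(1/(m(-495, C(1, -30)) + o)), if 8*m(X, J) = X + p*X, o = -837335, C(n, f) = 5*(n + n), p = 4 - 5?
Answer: -61175695100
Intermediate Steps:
p = -1
C(n, f) = 10*n (C(n, f) = 5*(2*n) = 10*n)
m(X, J) = 0 (m(X, J) = (X - X)/8 = (⅛)*0 = 0)
(-1124*(-65))/(1/(m(-495, C(1, -30)) + o)) = (-1124*(-65))/(1/(0 - 837335)) = 73060/(1/(-837335)) = 73060/(-1/837335) = 73060*(-837335) = -61175695100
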